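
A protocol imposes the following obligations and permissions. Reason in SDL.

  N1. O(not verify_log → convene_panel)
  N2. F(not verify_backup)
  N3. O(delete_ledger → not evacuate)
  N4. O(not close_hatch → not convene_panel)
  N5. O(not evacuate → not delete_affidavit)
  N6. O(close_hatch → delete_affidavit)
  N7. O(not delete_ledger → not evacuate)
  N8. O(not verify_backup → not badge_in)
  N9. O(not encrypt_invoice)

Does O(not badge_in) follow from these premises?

Premise 8 is O(not verify_backup → not badge_in), but O(not verify_backup) is not derivable from the premises, so it does not yield O(not badge_in).
No other premise forces O(not badge_in). An ideal world satisfying every premise can still have not badge_in false, so O(not badge_in) is not derivable.

No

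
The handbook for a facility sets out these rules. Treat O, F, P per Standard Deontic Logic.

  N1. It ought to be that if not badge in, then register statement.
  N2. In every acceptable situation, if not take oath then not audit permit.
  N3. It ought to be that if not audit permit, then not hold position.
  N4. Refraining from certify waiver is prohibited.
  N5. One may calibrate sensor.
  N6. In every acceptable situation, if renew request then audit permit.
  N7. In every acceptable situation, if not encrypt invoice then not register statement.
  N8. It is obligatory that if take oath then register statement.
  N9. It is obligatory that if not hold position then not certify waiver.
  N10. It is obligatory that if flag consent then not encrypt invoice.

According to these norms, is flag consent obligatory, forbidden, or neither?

Premise 4, F(¬certify_waiver), is equivalent to O(certify_waiver).
The contrapositive of premise 9 (O(¬hold_position → ¬certify_waiver)) is O(certify_waiver → hold_position), and O(certify_waiver) is already established, so O(hold_position).
Premise 3 is O(¬audit_permit → ¬hold_position); contrapositively O(hold_position → audit_permit). Since O(hold_position) holds, K gives O(audit_permit).
Premise 2, O(¬take_oath → ¬audit_permit), contraposes to O(audit_permit → take_oath); with O(audit_permit) we get O(take_oath).
With premise 8, O(take_oath → register_statement), the K-axiom yields O(register_statement).
Premise 7, O(¬encrypt_invoice → ¬register_statement), contraposes to O(register_statement → encrypt_invoice); with O(register_statement) we get O(encrypt_invoice).
Premise 10, O(flag_consent → ¬encrypt_invoice), contraposes to O(encrypt_invoice → ¬flag_consent); with O(encrypt_invoice) we get O(¬flag_consent).
Premises 1, 5, 6 do not contribute to this derivation.
Thus O(¬flag_consent), which is F(flag_consent): flag_consent is forbidden.

Forbidden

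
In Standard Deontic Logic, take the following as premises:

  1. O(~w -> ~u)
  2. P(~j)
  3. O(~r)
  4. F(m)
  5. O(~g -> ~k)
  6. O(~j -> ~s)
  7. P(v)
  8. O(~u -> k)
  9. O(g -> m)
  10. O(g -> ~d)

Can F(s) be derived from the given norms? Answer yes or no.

No

Premise 6 is O(~j -> ~s), but O(~j) is not derivable from the premises (the permission P(~j) asserts only ~O(j), not O(~j)), so it does not yield O(~s).
No other premise forces O(~s). An ideal world satisfying every premise can still have s true, so F(s) is not derivable.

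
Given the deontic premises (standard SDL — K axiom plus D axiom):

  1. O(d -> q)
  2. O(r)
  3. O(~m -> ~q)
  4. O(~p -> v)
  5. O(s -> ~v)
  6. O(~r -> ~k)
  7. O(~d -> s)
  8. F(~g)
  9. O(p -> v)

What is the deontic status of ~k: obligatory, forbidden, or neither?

Premise 6 is O(~r -> ~k), but O(~r) is not derivable from the premises, so it does not yield O(~k).
No premise or chain of K-axiom applications forces O(~k), and none forces O(k). So ~k is neither obligatory nor forbidden under these norms.

Neither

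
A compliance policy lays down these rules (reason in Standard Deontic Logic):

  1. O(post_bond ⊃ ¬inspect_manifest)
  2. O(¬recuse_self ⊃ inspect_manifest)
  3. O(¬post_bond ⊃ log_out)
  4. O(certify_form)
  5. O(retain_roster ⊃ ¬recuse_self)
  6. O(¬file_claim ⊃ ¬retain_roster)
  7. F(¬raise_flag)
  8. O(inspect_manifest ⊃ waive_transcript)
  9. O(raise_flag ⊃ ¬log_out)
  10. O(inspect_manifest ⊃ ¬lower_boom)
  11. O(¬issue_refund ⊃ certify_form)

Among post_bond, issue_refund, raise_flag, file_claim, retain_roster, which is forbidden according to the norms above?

Premise 7, F(¬raise_flag), is equivalent to O(raise_flag).
From O(raise_flag) and premise 9, O(raise_flag ⊃ ¬log_out), we obtain O(¬log_out).
Premise 3 is O(¬post_bond ⊃ log_out); contrapositively O(¬log_out ⊃ post_bond). Since O(¬log_out) holds, K gives O(post_bond).
From O(post_bond) and premise 1, O(post_bond ⊃ ¬inspect_manifest), we obtain O(¬inspect_manifest).
The contrapositive of premise 2 (O(¬recuse_self ⊃ inspect_manifest)) is O(¬inspect_manifest ⊃ recuse_self), and O(¬inspect_manifest) is already established, so O(recuse_self).
Premise 5, O(retain_roster ⊃ ¬recuse_self), contraposes to O(recuse_self ⊃ ¬retain_roster); with O(recuse_self) we get O(¬retain_roster).
So O(¬retain_roster) holds, i.e. retain_roster is forbidden. None of the other listed options is forbidden under the premises.

retain_roster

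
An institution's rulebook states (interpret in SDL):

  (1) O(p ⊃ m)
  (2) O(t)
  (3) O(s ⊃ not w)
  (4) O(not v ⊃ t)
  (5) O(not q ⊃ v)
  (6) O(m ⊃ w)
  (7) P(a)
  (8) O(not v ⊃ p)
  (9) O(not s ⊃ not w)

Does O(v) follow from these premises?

Yes

Premises 3 and 9 cover both cases: O(s ⊃ not w) and O(not s ⊃ not w). Since s ∨ not s is a tautology, O(not w) follows.
Premise 6, O(m ⊃ w), contraposes to O(not w ⊃ not m); with O(not w) we get O(not m).
The contrapositive of premise 1 (O(p ⊃ m)) is O(not m ⊃ not p), and O(not m) is already established, so O(not p).
Premise 8, O(not v ⊃ p), contraposes to O(not p ⊃ v); with O(not p) we get O(v).
Premises 2, 4, 5, 7 do not contribute to this derivation.
So O(v) follows.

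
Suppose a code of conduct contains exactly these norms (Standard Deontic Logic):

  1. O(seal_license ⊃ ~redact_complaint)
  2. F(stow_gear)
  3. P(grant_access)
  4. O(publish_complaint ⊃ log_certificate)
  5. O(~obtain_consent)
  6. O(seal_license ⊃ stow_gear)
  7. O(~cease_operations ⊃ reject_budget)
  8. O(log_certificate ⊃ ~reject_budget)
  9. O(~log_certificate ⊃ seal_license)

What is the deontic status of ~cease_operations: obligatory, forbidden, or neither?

Premise 2 is F(stow_gear), i.e. O(~stow_gear).
The contrapositive of premise 6 (O(seal_license ⊃ stow_gear)) is O(~stow_gear ⊃ ~seal_license), and O(~stow_gear) is already established, so O(~seal_license).
The contrapositive of premise 9 (O(~log_certificate ⊃ seal_license)) is O(~seal_license ⊃ log_certificate), and O(~seal_license) is already established, so O(log_certificate).
Applying K to premise 8 (O(log_certificate ⊃ ~reject_budget)) and O(log_certificate) yields O(~reject_budget).
Premise 7 is O(~cease_operations ⊃ reject_budget); contrapositively O(~reject_budget ⊃ cease_operations). Since O(~reject_budget) holds, K gives O(cease_operations).
Premises 1, 3, 4, 5 do not contribute to this derivation.
Thus O(cease_operations), which is F(~cease_operations): ~cease_operations is forbidden.

Forbidden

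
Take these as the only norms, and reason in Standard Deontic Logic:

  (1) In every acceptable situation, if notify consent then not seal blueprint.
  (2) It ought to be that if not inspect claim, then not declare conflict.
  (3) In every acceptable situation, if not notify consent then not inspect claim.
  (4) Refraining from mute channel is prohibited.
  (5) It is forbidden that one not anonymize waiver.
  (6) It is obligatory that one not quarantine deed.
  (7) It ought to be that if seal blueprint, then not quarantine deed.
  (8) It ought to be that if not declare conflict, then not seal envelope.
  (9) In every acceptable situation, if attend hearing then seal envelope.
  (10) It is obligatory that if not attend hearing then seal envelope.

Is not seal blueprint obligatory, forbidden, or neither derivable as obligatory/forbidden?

Obligatory

Premises 9 and 10 cover both cases: O(attend_hearing → seal_envelope) and O(¬attend_hearing → seal_envelope). Since attend_hearing ∨ ¬attend_hearing is a tautology, O(seal_envelope) follows.
The contrapositive of premise 8 (O(¬declare_conflict → ¬seal_envelope)) is O(seal_envelope → declare_conflict), and O(seal_envelope) is already established, so O(declare_conflict).
Premise 2, O(¬inspect_claim → ¬declare_conflict), contraposes to O(declare_conflict → inspect_claim); with O(declare_conflict) we get O(inspect_claim).
The contrapositive of premise 3 (O(¬notify_consent → ¬inspect_claim)) is O(inspect_claim → notify_consent), and O(inspect_claim) is already established, so O(notify_consent).
With premise 1, O(notify_consent → ¬seal_blueprint), the K-axiom yields O(¬seal_blueprint).
Premises 4, 5, 6, 7 do not contribute to this derivation.
Hence ¬seal_blueprint is obligatory.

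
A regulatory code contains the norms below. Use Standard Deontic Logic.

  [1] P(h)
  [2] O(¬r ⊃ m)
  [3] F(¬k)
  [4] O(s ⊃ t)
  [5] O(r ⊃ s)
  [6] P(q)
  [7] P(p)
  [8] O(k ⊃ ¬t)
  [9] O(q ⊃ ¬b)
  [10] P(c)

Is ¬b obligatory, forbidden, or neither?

Neither

Premise 9 is O(q ⊃ ¬b), but O(q) is not derivable from the premises (the permission P(q) asserts only ¬O(¬q), not O(q)), so it does not yield O(¬b).
No premise or chain of K-axiom applications forces O(¬b), and none forces O(b). So ¬b is neither obligatory nor forbidden under these norms.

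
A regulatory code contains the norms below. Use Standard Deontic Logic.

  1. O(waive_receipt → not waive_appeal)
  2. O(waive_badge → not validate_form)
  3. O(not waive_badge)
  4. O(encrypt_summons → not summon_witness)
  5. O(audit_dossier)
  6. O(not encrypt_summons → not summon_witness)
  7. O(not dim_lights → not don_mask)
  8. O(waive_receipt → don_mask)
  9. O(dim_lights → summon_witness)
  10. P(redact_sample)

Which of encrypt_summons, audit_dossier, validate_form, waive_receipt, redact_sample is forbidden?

waive_receipt

Premises 4 and 6 cover both cases: O(encrypt_summons → not summon_witness) and O(not encrypt_summons → not summon_witness). Since encrypt_summons ∨ not encrypt_summons is a tautology, O(not summon_witness) follows.
The contrapositive of premise 9 (O(dim_lights → summon_witness)) is O(not summon_witness → not dim_lights), and O(not summon_witness) is already established, so O(not dim_lights).
With premise 7, O(not dim_lights → not don_mask), the K-axiom yields O(not don_mask).
The contrapositive of premise 8 (O(waive_receipt → don_mask)) is O(not don_mask → not waive_receipt), and O(not don_mask) is already established, so O(not waive_receipt).
So O(not waive_receipt) holds, i.e. waive_receipt is forbidden. None of the other listed options is forbidden under the premises.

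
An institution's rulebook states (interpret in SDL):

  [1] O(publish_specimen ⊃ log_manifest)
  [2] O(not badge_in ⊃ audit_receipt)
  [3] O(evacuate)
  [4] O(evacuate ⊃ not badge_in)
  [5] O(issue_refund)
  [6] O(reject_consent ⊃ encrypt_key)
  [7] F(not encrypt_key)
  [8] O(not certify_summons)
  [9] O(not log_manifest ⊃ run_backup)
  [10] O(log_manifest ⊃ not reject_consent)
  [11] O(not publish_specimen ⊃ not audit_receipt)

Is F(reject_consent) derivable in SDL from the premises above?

Premise 3 states O(evacuate) outright.
From O(evacuate) and premise 4, O(evacuate ⊃ not badge_in), we obtain O(not badge_in).
With premise 2, O(not badge_in ⊃ audit_receipt), the K-axiom yields O(audit_receipt).
Premise 11, O(not publish_specimen ⊃ not audit_receipt), contraposes to O(audit_receipt ⊃ publish_specimen); with O(audit_receipt) we get O(publish_specimen).
From O(publish_specimen) and premise 1, O(publish_specimen ⊃ log_manifest), we obtain O(log_manifest).
Premise 10 is O(log_manifest ⊃ not reject_consent); since O(log_manifest), deontic closure gives O(not reject_consent).
Premises 5, 6, 7, 8, 9 do not contribute to this derivation.
So O(not reject_consent) holds, i.e. F(reject_consent). The claim follows.

Yes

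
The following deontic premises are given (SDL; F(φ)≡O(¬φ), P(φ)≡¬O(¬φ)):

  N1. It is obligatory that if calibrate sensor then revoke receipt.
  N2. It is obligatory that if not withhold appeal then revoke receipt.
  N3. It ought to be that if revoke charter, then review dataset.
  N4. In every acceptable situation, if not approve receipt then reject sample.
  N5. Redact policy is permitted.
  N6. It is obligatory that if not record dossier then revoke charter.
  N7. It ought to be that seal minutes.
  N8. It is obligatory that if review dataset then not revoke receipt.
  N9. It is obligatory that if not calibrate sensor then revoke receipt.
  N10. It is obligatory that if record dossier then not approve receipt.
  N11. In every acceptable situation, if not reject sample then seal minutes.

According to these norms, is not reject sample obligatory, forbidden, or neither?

Forbidden

Premises 1 and 9 are O(calibrate_sensor → revoke_receipt) and O(¬calibrate_sensor → revoke_receipt); every ideal world satisfies calibrate_sensor or ¬calibrate_sensor, so in either case revoke_receipt holds — hence O(revoke_receipt).
Premise 8 is O(review_dataset → ¬revoke_receipt); contrapositively O(revoke_receipt → ¬review_dataset). Since O(revoke_receipt) holds, K gives O(¬review_dataset).
Premise 3, O(revoke_charter → review_dataset), contraposes to O(¬review_dataset → ¬revoke_charter); with O(¬review_dataset) we get O(¬revoke_charter).
The contrapositive of premise 6 (O(¬record_dossier → revoke_charter)) is O(¬revoke_charter → record_dossier), and O(¬revoke_charter) is already established, so O(record_dossier).
Premise 10 is O(record_dossier → ¬approve_receipt); since O(record_dossier), deontic closure gives O(¬approve_receipt).
With premise 4, O(¬approve_receipt → reject_sample), the K-axiom yields O(reject_sample).
Premises 2, 5, 7, 11 do not contribute to this derivation.
Thus O(reject_sample), which is F(¬reject_sample): ¬reject_sample is forbidden.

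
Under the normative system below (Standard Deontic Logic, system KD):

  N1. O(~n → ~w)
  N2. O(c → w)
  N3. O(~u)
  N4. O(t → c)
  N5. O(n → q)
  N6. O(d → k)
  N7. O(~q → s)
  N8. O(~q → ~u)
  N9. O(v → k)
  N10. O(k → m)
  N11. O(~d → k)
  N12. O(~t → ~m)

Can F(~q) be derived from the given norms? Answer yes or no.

Premises 6 and 11 cover both cases: O(d → k) and O(~d → k). Since d ∨ ~d is a tautology, O(k) follows.
From O(k) and premise 10, O(k → m), we obtain O(m).
Premise 12 is O(~t → ~m); contrapositively O(m → t). Since O(m) holds, K gives O(t).
With premise 4, O(t → c), the K-axiom yields O(c).
Applying K to premise 2 (O(c → w)) and O(c) yields O(w).
Premise 1 is O(~n → ~w); contrapositively O(w → n). Since O(w) holds, K gives O(n).
Applying K to premise 5 (O(n → q)) and O(n) yields O(q).
Premises 3, 7, 8, 9 do not contribute to this derivation.
So O(q) holds, i.e. F(~q). The claim follows.

Yes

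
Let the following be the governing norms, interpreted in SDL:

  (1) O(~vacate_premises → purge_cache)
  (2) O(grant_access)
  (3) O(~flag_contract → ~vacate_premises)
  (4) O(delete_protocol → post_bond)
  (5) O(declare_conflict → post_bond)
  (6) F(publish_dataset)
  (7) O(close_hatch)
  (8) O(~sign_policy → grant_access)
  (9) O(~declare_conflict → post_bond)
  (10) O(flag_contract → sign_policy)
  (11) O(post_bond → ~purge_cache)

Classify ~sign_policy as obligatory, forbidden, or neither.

Forbidden

Premises 9 and 5 are O(~declare_conflict → post_bond) and O(declare_conflict → post_bond); every ideal world satisfies ~declare_conflict or declare_conflict, so in either case post_bond holds — hence O(post_bond).
Premise 11 is O(post_bond → ~purge_cache); since O(post_bond), deontic closure gives O(~purge_cache).
Premise 1, O(~vacate_premises → purge_cache), contraposes to O(~purge_cache → vacate_premises); with O(~purge_cache) we get O(vacate_premises).
The contrapositive of premise 3 (O(~flag_contract → ~vacate_premises)) is O(vacate_premises → flag_contract), and O(vacate_premises) is already established, so O(flag_contract).
Premise 10 is O(flag_contract → sign_policy); since O(flag_contract), deontic closure gives O(sign_policy).
Premises 2, 4, 6, 7, 8 do not contribute to this derivation.
Thus O(sign_policy), which is F(~sign_policy): ~sign_policy is forbidden.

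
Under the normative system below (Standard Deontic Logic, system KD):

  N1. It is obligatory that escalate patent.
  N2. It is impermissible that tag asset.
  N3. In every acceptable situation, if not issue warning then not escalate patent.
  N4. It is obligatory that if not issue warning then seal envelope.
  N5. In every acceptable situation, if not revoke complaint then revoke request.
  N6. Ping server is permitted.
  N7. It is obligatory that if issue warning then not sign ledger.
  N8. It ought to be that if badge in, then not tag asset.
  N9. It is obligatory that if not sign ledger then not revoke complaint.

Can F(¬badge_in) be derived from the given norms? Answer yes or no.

No

Premise 8 is O(badge_in → ¬tag_asset); even if O(¬tag_asset) held, inferring O(badge_in) would be affirming the consequent — invalid.
No other premise forces O(badge_in). An ideal world satisfying every premise can still have ¬badge_in true, so F(¬badge_in) is not derivable.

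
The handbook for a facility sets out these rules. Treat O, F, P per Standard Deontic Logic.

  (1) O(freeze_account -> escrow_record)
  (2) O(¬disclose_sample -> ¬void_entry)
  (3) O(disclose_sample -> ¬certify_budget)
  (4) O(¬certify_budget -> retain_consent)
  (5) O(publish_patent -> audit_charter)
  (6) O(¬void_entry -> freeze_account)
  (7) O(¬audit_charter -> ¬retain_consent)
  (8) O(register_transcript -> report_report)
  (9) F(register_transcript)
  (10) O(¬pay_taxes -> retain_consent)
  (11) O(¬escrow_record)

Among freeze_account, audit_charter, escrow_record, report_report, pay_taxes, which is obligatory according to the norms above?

audit_charter

Premise 11 gives O(¬escrow_record).
Premise 1 is O(freeze_account -> escrow_record); contrapositively O(¬escrow_record -> ¬freeze_account). Since O(¬escrow_record) holds, K gives O(¬freeze_account).
Premise 6 is O(¬void_entry -> freeze_account); contrapositively O(¬freeze_account -> void_entry). Since O(¬freeze_account) holds, K gives O(void_entry).
The contrapositive of premise 2 (O(¬disclose_sample -> ¬void_entry)) is O(void_entry -> disclose_sample), and O(void_entry) is already established, so O(disclose_sample).
With premise 3, O(disclose_sample -> ¬certify_budget), the K-axiom yields O(¬certify_budget).
Applying K to premise 4 (O(¬certify_budget -> retain_consent)) and O(¬certify_budget) yields O(retain_consent).
Premise 7, O(¬audit_charter -> ¬retain_consent), contraposes to O(retain_consent -> audit_charter); with O(retain_consent) we get O(audit_charter).
So O(audit_charter) holds — audit_charter is obligatory. None of the other listed options is made obligatory by any chain of premises.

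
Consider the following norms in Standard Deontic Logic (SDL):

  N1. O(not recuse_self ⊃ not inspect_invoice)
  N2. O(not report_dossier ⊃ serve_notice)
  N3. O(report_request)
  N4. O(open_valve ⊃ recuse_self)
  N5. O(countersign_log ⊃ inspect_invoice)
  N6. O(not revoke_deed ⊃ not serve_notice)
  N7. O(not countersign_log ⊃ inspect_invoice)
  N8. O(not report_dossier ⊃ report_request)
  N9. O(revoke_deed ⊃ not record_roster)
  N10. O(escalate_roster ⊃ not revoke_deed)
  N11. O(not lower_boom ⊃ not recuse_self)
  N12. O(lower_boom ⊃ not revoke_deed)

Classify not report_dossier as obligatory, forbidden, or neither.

By case analysis on countersign_log: premise 5 gives O(countersign_log ⊃ inspect_invoice) and premise 7 gives O(not countersign_log ⊃ inspect_invoice), so O(inspect_invoice) either way.
Premise 1 is O(not recuse_self ⊃ not inspect_invoice); contrapositively O(inspect_invoice ⊃ recuse_self). Since O(inspect_invoice) holds, K gives O(recuse_self).
The contrapositive of premise 11 (O(not lower_boom ⊃ not recuse_self)) is O(recuse_self ⊃ lower_boom), and O(recuse_self) is already established, so O(lower_boom).
Premise 12 is O(lower_boom ⊃ not revoke_deed); since O(lower_boom), deontic closure gives O(not revoke_deed).
With premise 6, O(not revoke_deed ⊃ not serve_notice), the K-axiom yields O(not serve_notice).
The contrapositive of premise 2 (O(not report_dossier ⊃ serve_notice)) is O(not serve_notice ⊃ report_dossier), and O(not serve_notice) is already established, so O(report_dossier).
Premises 3, 4, 8, 9, 10 do not contribute to this derivation.
Thus O(report_dossier), which is F(not report_dossier): not report_dossier is forbidden.

Forbidden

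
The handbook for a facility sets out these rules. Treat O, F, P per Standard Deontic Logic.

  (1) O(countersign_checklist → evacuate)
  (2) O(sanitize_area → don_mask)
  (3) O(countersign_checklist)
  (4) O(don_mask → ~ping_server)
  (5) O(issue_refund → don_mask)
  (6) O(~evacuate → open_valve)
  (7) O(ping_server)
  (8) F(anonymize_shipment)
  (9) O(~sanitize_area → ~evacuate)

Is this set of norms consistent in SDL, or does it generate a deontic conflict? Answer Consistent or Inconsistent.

Inconsistent

Premise 3 states O(countersign_checklist) outright.
Applying K to premise 1 (O(countersign_checklist → evacuate)) and O(countersign_checklist) yields O(evacuate).
The contrapositive of premise 9 (O(~sanitize_area → ~evacuate)) is O(evacuate → sanitize_area), and O(evacuate) is already established, so O(sanitize_area).
Applying K to premise 2 (O(sanitize_area → don_mask)) and O(sanitize_area) yields O(don_mask).
Premise 4 is O(don_mask → ~ping_server); since O(don_mask), deontic closure gives O(~ping_server).
Yet premise 7 states O(ping_server).
We now have both O(~ping_server) and O(ping_server) — ping_server is simultaneously obligatory and forbidden, violating the D-axiom.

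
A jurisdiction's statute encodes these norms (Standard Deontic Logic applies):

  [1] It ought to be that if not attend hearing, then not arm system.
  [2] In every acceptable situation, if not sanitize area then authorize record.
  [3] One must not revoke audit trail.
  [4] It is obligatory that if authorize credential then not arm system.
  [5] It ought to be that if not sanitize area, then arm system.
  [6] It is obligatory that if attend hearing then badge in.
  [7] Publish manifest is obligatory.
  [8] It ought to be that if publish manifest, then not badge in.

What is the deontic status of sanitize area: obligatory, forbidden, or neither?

Premise 7 gives O(publish_manifest).
Premise 8 is O(publish_manifest → ¬badge_in); since O(publish_manifest), deontic closure gives O(¬badge_in).
Premise 6 is O(attend_hearing → badge_in); contrapositively O(¬badge_in → ¬attend_hearing). Since O(¬badge_in) holds, K gives O(¬attend_hearing).
Premise 1 is O(¬attend_hearing → ¬arm_system); since O(¬attend_hearing), deontic closure gives O(¬arm_system).
The contrapositive of premise 5 (O(¬sanitize_area → arm_system)) is O(¬arm_system → sanitize_area), and O(¬arm_system) is already established, so O(sanitize_area).
Premises 2, 3, 4 do not contribute to this derivation.
Hence sanitize_area is obligatory.

Obligatory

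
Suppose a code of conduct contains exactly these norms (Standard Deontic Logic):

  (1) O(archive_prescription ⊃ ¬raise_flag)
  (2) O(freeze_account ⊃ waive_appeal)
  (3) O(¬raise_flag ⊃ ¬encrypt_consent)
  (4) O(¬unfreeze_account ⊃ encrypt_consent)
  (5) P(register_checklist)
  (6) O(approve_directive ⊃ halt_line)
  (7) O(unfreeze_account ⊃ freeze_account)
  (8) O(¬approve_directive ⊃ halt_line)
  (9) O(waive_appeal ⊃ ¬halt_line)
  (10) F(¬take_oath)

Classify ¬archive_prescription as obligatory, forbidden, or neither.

Premises 6 and 8 cover both cases: O(approve_directive ⊃ halt_line) and O(¬approve_directive ⊃ halt_line). Since approve_directive ∨ ¬approve_directive is a tautology, O(halt_line) follows.
Premise 9, O(waive_appeal ⊃ ¬halt_line), contraposes to O(halt_line ⊃ ¬waive_appeal); with O(halt_line) we get O(¬waive_appeal).
Premise 2, O(freeze_account ⊃ waive_appeal), contraposes to O(¬waive_appeal ⊃ ¬freeze_account); with O(¬waive_appeal) we get O(¬freeze_account).
The contrapositive of premise 7 (O(unfreeze_account ⊃ freeze_account)) is O(¬freeze_account ⊃ ¬unfreeze_account), and O(¬freeze_account) is already established, so O(¬unfreeze_account).
With premise 4, O(¬unfreeze_account ⊃ encrypt_consent), the K-axiom yields O(encrypt_consent).
The contrapositive of premise 3 (O(¬raise_flag ⊃ ¬encrypt_consent)) is O(encrypt_consent ⊃ raise_flag), and O(encrypt_consent) is already established, so O(raise_flag).
Premise 1 is O(archive_prescription ⊃ ¬raise_flag); contrapositively O(raise_flag ⊃ ¬archive_prescription). Since O(raise_flag) holds, K gives O(¬archive_prescription).
Premises 5, 10 do not contribute to this derivation.
Hence ¬archive_prescription is obligatory.

Obligatory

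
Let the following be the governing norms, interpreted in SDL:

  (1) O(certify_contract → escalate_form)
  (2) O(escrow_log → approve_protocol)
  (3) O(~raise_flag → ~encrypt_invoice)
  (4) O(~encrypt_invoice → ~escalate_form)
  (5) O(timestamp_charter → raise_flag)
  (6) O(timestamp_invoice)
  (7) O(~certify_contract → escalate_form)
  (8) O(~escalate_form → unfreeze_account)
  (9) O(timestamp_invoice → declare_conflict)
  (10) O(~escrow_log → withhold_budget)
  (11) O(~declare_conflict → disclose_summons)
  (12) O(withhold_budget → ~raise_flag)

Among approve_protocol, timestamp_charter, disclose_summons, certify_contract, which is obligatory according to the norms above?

Premises 7 and 1 cover both cases: O(~certify_contract → escalate_form) and O(certify_contract → escalate_form). Since ~certify_contract ∨ certify_contract is a tautology, O(escalate_form) follows.
Premise 4, O(~encrypt_invoice → ~escalate_form), contraposes to O(escalate_form → encrypt_invoice); with O(escalate_form) we get O(encrypt_invoice).
The contrapositive of premise 3 (O(~raise_flag → ~encrypt_invoice)) is O(encrypt_invoice → raise_flag), and O(encrypt_invoice) is already established, so O(raise_flag).
Premise 12, O(withhold_budget → ~raise_flag), contraposes to O(raise_flag → ~withhold_budget); with O(raise_flag) we get O(~withhold_budget).
The contrapositive of premise 10 (O(~escrow_log → withhold_budget)) is O(~withhold_budget → escrow_log), and O(~withhold_budget) is already established, so O(escrow_log).
Applying K to premise 2 (O(escrow_log → approve_protocol)) and O(escrow_log) yields O(approve_protocol).
So O(approve_protocol) holds — approve_protocol is obligatory. None of the other listed options is made obligatory by any chain of premises.

approve_protocol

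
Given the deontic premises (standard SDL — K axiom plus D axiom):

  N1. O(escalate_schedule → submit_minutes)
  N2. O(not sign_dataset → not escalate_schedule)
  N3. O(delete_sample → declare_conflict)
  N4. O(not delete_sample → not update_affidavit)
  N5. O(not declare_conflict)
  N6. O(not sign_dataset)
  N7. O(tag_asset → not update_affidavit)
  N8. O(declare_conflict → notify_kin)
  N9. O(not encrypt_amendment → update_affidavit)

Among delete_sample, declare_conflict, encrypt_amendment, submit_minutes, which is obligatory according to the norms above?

Premise 5 gives O(not declare_conflict).
Premise 3, O(delete_sample → declare_conflict), contraposes to O(not declare_conflict → not delete_sample); with O(not declare_conflict) we get O(not delete_sample).
Applying K to premise 4 (O(not delete_sample → not update_affidavit)) and O(not delete_sample) yields O(not update_affidavit).
Premise 9 is O(not encrypt_amendment → update_affidavit); contrapositively O(not update_affidavit → encrypt_amendment). Since O(not update_affidavit) holds, K gives O(encrypt_amendment).
So O(encrypt_amendment) holds — encrypt_amendment is obligatory. None of the other listed options is made obligatory by any chain of premises.

encrypt_amendment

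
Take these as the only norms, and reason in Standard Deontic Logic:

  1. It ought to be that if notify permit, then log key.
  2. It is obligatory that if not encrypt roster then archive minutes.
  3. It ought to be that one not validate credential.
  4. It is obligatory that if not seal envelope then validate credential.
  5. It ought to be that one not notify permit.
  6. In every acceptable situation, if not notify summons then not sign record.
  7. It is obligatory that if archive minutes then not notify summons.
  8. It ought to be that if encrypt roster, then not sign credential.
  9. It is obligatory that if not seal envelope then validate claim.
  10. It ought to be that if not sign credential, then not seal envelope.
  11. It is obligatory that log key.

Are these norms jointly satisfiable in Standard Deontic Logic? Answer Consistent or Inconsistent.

Consistent

Premise 1 is O(notify_permit → log_key); even if O(log_key) held, inferring O(notify_permit) would be affirming the consequent — invalid.
So O(notify_permit) is not derivable, and the apparent clash with O(¬notify_permit) does not arise.
A world satisfying every obligation exists (e.g. archive_minutes=true, encrypt_roster=false, log_key=true, notify_permit=false, notify_summons=false, seal_envelope=true, sign_credential=true, sign_record=false, validate_claim=false, validate_credential=false); no atom is both obligatory and forbidden, so the set is consistent.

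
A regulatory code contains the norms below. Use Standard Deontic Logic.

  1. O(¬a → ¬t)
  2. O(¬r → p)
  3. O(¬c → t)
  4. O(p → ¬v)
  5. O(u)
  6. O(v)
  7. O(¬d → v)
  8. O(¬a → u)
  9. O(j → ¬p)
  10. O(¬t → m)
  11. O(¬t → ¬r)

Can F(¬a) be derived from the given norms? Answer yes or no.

Premise 6 gives O(v).
Premise 4 is O(p → ¬v); contrapositively O(v → ¬p). Since O(v) holds, K gives O(¬p).
Premise 2, O(¬r → p), contraposes to O(¬p → r); with O(¬p) we get O(r).
The contrapositive of premise 11 (O(¬t → ¬r)) is O(r → t), and O(r) is already established, so O(t).
Premise 1, O(¬a → ¬t), contraposes to O(t → a); with O(t) we get O(a).
Premises 3, 5, 7, 8, 9, 10 do not contribute to this derivation.
So O(a) holds, i.e. F(¬a). The claim follows.

Yes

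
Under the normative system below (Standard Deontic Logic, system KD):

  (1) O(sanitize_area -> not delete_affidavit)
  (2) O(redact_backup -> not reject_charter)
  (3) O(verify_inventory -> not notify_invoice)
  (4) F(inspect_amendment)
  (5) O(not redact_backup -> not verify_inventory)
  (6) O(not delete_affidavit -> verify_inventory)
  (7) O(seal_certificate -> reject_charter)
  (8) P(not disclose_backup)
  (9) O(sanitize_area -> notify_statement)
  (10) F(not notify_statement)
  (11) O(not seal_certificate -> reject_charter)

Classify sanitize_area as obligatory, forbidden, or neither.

Forbidden

Premises 11 and 7 are O(not seal_certificate -> reject_charter) and O(seal_certificate -> reject_charter); every ideal world satisfies not seal_certificate or seal_certificate, so in either case reject_charter holds — hence O(reject_charter).
The contrapositive of premise 2 (O(redact_backup -> not reject_charter)) is O(reject_charter -> not redact_backup), and O(reject_charter) is already established, so O(not redact_backup).
With premise 5, O(not redact_backup -> not verify_inventory), the K-axiom yields O(not verify_inventory).
The contrapositive of premise 6 (O(not delete_affidavit -> verify_inventory)) is O(not verify_inventory -> delete_affidavit), and O(not verify_inventory) is already established, so O(delete_affidavit).
Premise 1, O(sanitize_area -> not delete_affidavit), contraposes to O(delete_affidavit -> not sanitize_area); with O(delete_affidavit) we get O(not sanitize_area).
Premises 3, 4, 8, 9, 10 do not contribute to this derivation.
Thus O(not sanitize_area), which is F(sanitize_area): sanitize_area is forbidden.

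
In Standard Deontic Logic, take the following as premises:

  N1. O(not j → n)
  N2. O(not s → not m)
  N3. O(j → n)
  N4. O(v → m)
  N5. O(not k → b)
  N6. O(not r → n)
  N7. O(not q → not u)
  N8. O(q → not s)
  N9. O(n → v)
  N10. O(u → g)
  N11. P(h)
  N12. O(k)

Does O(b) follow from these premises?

Premise 5 is O(not k → b), but O(not k) is not derivable from the premises, so it does not yield O(b).
No other premise forces O(b). An ideal world satisfying every premise can still have b false, so O(b) is not derivable.

No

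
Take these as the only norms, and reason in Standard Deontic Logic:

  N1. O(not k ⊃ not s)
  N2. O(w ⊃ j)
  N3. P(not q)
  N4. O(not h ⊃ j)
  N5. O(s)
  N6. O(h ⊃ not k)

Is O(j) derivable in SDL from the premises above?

Premise 5 states O(s) outright.
Premise 1, O(not k ⊃ not s), contraposes to O(s ⊃ k); with O(s) we get O(k).
The contrapositive of premise 6 (O(h ⊃ not k)) is O(k ⊃ not h), and O(k) is already established, so O(not h).
With premise 4, O(not h ⊃ j), the K-axiom yields O(j).
Premises 2, 3 do not contribute to this derivation.
So O(j) follows.

Yes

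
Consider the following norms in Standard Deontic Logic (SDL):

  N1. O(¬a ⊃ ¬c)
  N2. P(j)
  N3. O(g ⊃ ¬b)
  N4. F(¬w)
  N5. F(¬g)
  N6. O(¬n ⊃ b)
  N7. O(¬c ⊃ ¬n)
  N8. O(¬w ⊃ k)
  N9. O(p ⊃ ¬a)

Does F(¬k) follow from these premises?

Premise 8 is O(¬w ⊃ k), but O(¬w) is not derivable from the premises, so it does not yield O(k).
No other premise forces O(k). An ideal world satisfying every premise can still have ¬k true, so F(¬k) is not derivable.

No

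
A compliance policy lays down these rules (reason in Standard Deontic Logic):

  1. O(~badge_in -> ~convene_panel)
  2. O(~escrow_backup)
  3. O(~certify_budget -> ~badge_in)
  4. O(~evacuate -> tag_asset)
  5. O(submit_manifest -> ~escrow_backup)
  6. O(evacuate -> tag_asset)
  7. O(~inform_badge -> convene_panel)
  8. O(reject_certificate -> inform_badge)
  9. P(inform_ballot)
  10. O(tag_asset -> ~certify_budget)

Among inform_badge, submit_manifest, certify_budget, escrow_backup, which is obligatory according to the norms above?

Premises 4 and 6 are O(~evacuate -> tag_asset) and O(evacuate -> tag_asset); every ideal world satisfies ~evacuate or evacuate, so in either case tag_asset holds — hence O(tag_asset).
Premise 10 is O(tag_asset -> ~certify_budget); since O(tag_asset), deontic closure gives O(~certify_budget).
Premise 3 is O(~certify_budget -> ~badge_in); since O(~certify_budget), deontic closure gives O(~badge_in).
With premise 1, O(~badge_in -> ~convene_panel), the K-axiom yields O(~convene_panel).
Premise 7, O(~inform_badge -> convene_panel), contraposes to O(~convene_panel -> inform_badge); with O(~convene_panel) we get O(inform_badge).
So O(inform_badge) holds — inform_badge is obligatory. None of the other listed options is made obligatory by any chain of premises.

inform_badge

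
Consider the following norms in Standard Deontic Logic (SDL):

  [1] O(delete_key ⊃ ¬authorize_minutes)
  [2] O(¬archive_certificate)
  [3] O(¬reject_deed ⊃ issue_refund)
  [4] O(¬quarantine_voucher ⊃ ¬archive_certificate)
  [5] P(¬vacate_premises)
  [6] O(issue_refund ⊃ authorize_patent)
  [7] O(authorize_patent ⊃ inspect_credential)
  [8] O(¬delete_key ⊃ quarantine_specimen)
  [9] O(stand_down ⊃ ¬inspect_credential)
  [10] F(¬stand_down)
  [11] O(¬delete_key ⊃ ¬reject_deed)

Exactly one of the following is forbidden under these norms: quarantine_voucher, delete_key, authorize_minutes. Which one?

Premise 10, F(¬stand_down), is equivalent to O(stand_down).
From O(stand_down) and premise 9, O(stand_down ⊃ ¬inspect_credential), we obtain O(¬inspect_credential).
Premise 7 is O(authorize_patent ⊃ inspect_credential); contrapositively O(¬inspect_credential ⊃ ¬authorize_patent). Since O(¬inspect_credential) holds, K gives O(¬authorize_patent).
Premise 6 is O(issue_refund ⊃ authorize_patent); contrapositively O(¬authorize_patent ⊃ ¬issue_refund). Since O(¬authorize_patent) holds, K gives O(¬issue_refund).
Premise 3 is O(¬reject_deed ⊃ issue_refund); contrapositively O(¬issue_refund ⊃ reject_deed). Since O(¬issue_refund) holds, K gives O(reject_deed).
Premise 11, O(¬delete_key ⊃ ¬reject_deed), contraposes to O(reject_deed ⊃ delete_key); with O(reject_deed) we get O(delete_key).
Applying K to premise 1 (O(delete_key ⊃ ¬authorize_minutes)) and O(delete_key) yields O(¬authorize_minutes).
So O(¬authorize_minutes) holds, i.e. authorize_minutes is forbidden. None of the other listed options is forbidden under the premises.

authorize_minutes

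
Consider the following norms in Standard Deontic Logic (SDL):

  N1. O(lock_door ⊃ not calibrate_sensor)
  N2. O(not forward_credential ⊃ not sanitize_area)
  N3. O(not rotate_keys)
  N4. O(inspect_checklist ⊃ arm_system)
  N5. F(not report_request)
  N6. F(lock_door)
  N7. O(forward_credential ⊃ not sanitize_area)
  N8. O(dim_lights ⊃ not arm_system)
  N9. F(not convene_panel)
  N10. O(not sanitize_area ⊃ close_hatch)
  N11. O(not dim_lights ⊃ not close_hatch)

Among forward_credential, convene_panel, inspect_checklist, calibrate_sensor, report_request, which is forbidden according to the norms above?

inspect_checklist

Premises 7 and 2 cover both cases: O(forward_credential ⊃ not sanitize_area) and O(not forward_credential ⊃ not sanitize_area). Since forward_credential ∨ not forward_credential is a tautology, O(not sanitize_area) follows.
Premise 10 is O(not sanitize_area ⊃ close_hatch); since O(not sanitize_area), deontic closure gives O(close_hatch).
Premise 11 is O(not dim_lights ⊃ not close_hatch); contrapositively O(close_hatch ⊃ dim_lights). Since O(close_hatch) holds, K gives O(dim_lights).
With premise 8, O(dim_lights ⊃ not arm_system), the K-axiom yields O(not arm_system).
The contrapositive of premise 4 (O(inspect_checklist ⊃ arm_system)) is O(not arm_system ⊃ not inspect_checklist), and O(not arm_system) is already established, so O(not inspect_checklist).
So O(not inspect_checklist) holds, i.e. inspect_checklist is forbidden. None of the other listed options is forbidden under the premises.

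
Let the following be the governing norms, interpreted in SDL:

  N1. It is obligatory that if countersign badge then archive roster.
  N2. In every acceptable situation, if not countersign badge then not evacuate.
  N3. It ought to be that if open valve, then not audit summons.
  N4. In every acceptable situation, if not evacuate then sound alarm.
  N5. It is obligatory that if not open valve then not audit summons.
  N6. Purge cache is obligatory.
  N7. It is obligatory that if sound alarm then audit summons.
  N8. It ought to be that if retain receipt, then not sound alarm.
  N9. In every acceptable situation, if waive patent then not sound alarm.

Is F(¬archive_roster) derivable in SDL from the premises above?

Yes

Premises 3 and 5 are O(open_valve → ¬audit_summons) and O(¬open_valve → ¬audit_summons); every ideal world satisfies open_valve or ¬open_valve, so in either case ¬audit_summons holds — hence O(¬audit_summons).
Premise 7, O(sound_alarm → audit_summons), contraposes to O(¬audit_summons → ¬sound_alarm); with O(¬audit_summons) we get O(¬sound_alarm).
Premise 4, O(¬evacuate → sound_alarm), contraposes to O(¬sound_alarm → evacuate); with O(¬sound_alarm) we get O(evacuate).
Premise 2, O(¬countersign_badge → ¬evacuate), contraposes to O(evacuate → countersign_badge); with O(evacuate) we get O(countersign_badge).
From O(countersign_badge) and premise 1, O(countersign_badge → archive_roster), we obtain O(archive_roster).
Premises 6, 8, 9 do not contribute to this derivation.
So O(archive_roster) holds, i.e. F(¬archive_roster). The claim follows.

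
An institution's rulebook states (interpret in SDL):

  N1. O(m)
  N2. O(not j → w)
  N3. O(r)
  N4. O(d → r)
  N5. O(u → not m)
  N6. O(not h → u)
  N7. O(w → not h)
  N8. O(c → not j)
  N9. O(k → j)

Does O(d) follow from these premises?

No

Premise 4 is O(d → r); even if O(r) held, inferring O(d) would be affirming the consequent — invalid.
No other premise forces O(d). An ideal world satisfying every premise can still have d false, so O(d) is not derivable.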